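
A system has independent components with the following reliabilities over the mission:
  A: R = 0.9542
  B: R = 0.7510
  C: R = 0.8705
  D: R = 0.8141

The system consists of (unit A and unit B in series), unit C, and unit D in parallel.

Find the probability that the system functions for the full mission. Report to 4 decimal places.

Series (A and B): 0.954200 × 0.751000 = 0.716604
Parallel ([0.716604], C, and D): 1 − (1 − 0.716604)(1 − 0.870500)(1 − 0.814100) = 0.9932

0.9932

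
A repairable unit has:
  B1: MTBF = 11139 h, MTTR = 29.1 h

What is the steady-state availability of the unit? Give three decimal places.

0.997

A(B1) = MTBF/(MTBF+MTTR) = 11139/(11139+29.1) = 0.997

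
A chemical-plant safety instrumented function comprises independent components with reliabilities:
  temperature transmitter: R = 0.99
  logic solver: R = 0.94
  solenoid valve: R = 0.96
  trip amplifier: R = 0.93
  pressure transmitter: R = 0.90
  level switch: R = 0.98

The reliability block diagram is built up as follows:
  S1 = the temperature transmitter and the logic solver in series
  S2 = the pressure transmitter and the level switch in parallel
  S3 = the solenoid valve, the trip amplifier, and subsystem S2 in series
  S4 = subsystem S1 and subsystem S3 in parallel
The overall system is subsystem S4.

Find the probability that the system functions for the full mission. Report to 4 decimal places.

0.9924

Series (temperature transmitter and logic solver): 0.990000 × 0.940000 = 0.930600
Parallel (pressure transmitter and level switch): 1 − (1 − 0.900000)(1 − 0.980000) = 0.998000
Series (solenoid valve, trip amplifier, and [0.998000]): 0.960000 × 0.930000 × 0.998000 = 0.891014
Parallel ([0.930600] and [0.891014]): 1 − (1 − 0.930600)(1 − 0.891014) = 0.9924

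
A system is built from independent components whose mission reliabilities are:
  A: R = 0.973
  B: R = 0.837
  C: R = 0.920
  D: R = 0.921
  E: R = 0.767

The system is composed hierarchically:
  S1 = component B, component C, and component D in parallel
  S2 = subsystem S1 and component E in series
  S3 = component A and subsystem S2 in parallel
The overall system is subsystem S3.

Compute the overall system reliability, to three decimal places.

0.994

Parallel (B, C, and D): 1 − (1 − 0.83700)(1 − 0.92000)(1 − 0.92100) = 0.99897
Series ([0.99897] and E): 0.99897 × 0.76700 = 0.76621
Parallel (A and [0.76621]): 1 − (1 − 0.97300)(1 − 0.76621) = 0.994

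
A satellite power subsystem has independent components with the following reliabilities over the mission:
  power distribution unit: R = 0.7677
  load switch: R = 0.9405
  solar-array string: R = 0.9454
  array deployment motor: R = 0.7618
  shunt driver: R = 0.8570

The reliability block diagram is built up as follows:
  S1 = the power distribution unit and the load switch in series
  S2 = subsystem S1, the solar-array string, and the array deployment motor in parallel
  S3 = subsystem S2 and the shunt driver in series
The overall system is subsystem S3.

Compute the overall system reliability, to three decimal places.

0.854

Series (power distribution unit and load switch): 0.76770 × 0.94050 = 0.72202
Parallel ([0.72202], solar-array string, and array deployment motor): 1 − (1 − 0.72202)(1 − 0.94540)(1 − 0.76180) = 0.99638
Series ([0.99638] and shunt driver): 0.99638 × 0.85700 = 0.854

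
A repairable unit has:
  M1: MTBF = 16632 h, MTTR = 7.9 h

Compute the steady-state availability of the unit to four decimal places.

0.9995

A(M1) = MTBF/(MTBF+MTTR) = 16632/(16632+7.9) = 0.9995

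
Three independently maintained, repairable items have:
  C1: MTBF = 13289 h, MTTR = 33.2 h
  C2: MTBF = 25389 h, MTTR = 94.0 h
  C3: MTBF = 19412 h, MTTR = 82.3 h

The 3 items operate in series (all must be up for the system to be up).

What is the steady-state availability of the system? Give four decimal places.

A(C1) = MTBF/(MTBF+MTTR) = 13289/(13289+33.2) = 0.997508
A(C2) = MTBF/(MTBF+MTTR) = 25389/(25389+94.0) = 0.996311
A(C3) = MTBF/(MTBF+MTTR) = 19412/(19412+82.3) = 0.995778
Series availability: 0.997508 × 0.996311 × 0.995778 = 0.9896

0.9896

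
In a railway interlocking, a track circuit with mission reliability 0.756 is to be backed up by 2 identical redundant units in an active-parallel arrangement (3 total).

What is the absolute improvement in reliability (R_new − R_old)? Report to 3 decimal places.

0.229

R_before = 0.756
R_after = 1 − (1 − 0.756)^3 = 0.985
ΔR = 0.985 − 0.756 = 0.229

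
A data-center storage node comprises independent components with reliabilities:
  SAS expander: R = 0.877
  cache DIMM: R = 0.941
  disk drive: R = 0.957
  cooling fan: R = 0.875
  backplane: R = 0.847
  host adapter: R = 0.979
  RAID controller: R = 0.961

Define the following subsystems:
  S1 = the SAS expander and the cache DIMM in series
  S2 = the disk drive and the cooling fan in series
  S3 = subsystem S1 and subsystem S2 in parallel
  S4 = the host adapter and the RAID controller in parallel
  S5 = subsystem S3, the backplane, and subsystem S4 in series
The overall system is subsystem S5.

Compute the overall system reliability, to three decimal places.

0.822

Series (SAS expander and cache DIMM): 0.87700 × 0.94100 = 0.82526
Series (disk drive and cooling fan): 0.95700 × 0.87500 = 0.83738
Parallel ([0.82526] and [0.83738]): 1 − (1 − 0.82526)(1 − 0.83738) = 0.97158
Parallel (host adapter and RAID controller): 1 − (1 − 0.97900)(1 − 0.96100) = 0.99918
Series ([0.97158], backplane, and [0.99918]): 0.97158 × 0.84700 × 0.99918 = 0.822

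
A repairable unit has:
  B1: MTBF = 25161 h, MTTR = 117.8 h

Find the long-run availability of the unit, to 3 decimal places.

0.995

A(B1) = MTBF/(MTBF+MTTR) = 25161/(25161+117.8) = 0.995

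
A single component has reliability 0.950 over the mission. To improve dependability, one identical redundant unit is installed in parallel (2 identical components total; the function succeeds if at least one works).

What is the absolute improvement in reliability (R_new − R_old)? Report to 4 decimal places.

0.0475

R_before = 0.950
R_after = 1 − (1 − 0.950)^2 = 0.9975
ΔR = 0.9975 − 0.950 = 0.0475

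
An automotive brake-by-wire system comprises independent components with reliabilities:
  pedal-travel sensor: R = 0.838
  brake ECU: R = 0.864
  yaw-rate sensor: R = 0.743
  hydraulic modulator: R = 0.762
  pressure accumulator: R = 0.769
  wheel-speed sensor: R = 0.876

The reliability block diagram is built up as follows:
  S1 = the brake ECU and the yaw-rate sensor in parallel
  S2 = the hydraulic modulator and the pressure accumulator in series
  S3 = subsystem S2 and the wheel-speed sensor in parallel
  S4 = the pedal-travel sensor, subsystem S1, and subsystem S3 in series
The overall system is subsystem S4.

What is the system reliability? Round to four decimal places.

0.7672

Parallel (brake ECU and yaw-rate sensor): 1 − (1 − 0.864000)(1 − 0.743000) = 0.965048
Series (hydraulic modulator and pressure accumulator): 0.762000 × 0.769000 = 0.585978
Parallel ([0.585978] and wheel-speed sensor): 1 − (1 − 0.585978)(1 − 0.876000) = 0.948661
Series (pedal-travel sensor, [0.965048], and [0.948661]): 0.838000 × 0.965048 × 0.948661 = 0.7672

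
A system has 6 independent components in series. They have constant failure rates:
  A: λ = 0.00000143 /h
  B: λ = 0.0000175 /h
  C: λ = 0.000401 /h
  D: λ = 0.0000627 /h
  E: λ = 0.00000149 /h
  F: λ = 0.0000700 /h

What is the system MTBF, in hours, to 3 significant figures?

1800

Series of exponential components: λ_sys = Σ λ_i
λ_sys = 0.00000143 + 0.0000175 + 0.000401 + 0.0000627 + 0.00000149 + 0.0000700 = 5.5412e-04 /h
MTBF = 1 / λ_sys = 1800 h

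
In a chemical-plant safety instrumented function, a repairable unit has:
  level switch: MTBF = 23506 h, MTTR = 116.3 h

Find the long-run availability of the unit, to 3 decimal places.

0.995

A(level switch) = MTBF/(MTBF+MTTR) = 23506/(23506+116.3) = 0.995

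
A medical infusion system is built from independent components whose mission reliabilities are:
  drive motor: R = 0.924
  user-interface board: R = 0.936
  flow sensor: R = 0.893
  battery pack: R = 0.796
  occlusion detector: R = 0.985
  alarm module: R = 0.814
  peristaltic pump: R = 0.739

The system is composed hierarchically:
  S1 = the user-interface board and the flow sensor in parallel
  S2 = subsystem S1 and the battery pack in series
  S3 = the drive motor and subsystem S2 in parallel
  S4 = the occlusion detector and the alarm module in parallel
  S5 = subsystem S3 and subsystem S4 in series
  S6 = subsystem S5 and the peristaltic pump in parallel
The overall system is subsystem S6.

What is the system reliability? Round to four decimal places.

Parallel (user-interface board and flow sensor): 1 − (1 − 0.936000)(1 − 0.893000) = 0.993152
Series ([0.993152] and battery pack): 0.993152 × 0.796000 = 0.790549
Parallel (drive motor and [0.790549]): 1 − (1 − 0.924000)(1 − 0.790549) = 0.984082
Parallel (occlusion detector and alarm module): 1 − (1 − 0.985000)(1 − 0.814000) = 0.997210
Series ([0.984082] and [0.997210]): 0.984082 × 0.997210 = 0.981336
Parallel ([0.981336] and peristaltic pump): 1 − (1 − 0.981336)(1 − 0.739000) = 0.9951

0.9951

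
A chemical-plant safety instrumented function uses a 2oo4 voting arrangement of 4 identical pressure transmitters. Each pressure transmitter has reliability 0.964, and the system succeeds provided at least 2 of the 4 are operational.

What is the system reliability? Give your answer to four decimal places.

R = Σ_{i=2}^{4} C(4,i) p^i (1−p)^{4−i} with p = 0.964
C(4,2)·0.964^2·0.036^2 = 0.007226
C(4,3)·0.964^3·0.036^1 = 0.129001
C(4,4)·0.964^4·0.036^0 = 0.863591
Sum = 0.9998

0.9998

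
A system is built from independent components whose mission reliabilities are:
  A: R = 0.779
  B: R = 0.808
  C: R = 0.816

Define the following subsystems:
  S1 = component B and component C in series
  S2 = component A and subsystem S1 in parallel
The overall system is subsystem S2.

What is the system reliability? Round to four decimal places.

0.9247

Series (B and C): 0.808000 × 0.816000 = 0.659328
Parallel (A and [0.659328]): 1 − (1 − 0.779000)(1 − 0.659328) = 0.9247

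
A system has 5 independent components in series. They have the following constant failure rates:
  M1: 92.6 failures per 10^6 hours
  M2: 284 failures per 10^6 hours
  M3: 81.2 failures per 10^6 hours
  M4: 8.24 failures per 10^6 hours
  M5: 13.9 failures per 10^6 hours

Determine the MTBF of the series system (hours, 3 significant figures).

2080

Series of exponential components: λ_sys = Σ λ_i
λ_sys = 0.0000926 + 0.000284 + 0.0000812 + 0.00000824 + 0.0000139 = 4.7994e-04 /h
MTBF = 1 / λ_sys = 2080 h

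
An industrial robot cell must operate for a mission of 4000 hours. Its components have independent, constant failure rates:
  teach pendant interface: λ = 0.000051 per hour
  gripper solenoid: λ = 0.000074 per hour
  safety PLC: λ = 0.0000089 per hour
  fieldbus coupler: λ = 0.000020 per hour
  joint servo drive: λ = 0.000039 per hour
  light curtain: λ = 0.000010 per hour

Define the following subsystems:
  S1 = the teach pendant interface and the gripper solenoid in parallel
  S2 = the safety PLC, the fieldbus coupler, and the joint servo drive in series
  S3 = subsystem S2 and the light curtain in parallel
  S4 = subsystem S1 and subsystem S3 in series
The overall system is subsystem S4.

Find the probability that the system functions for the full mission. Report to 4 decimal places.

0.9438

R(teach pendant interface) = exp(−0.000051 × 4000) = 0.815462
R(gripper solenoid) = exp(−0.000074 × 4000) = 0.743787
R(safety PLC) = exp(−0.0000089 × 4000) = 0.965026
R(fieldbus coupler) = exp(−0.000020 × 4000) = 0.923116
R(joint servo drive) = exp(−0.000039 × 4000) = 0.855559
R(light curtain) = exp(−0.000010 × 4000) = 0.960789
Parallel (teach pendant interface and gripper solenoid): 1 − (1 − 0.815462)(1 − 0.743787) = 0.952719
Series (safety PLC, fieldbus coupler, and joint servo drive): 0.965026 × 0.923116 × 0.855559 = 0.762158
Parallel ([0.762158] and light curtain): 1 − (1 − 0.762158)(1 − 0.960789) = 0.990674
Series ([0.952719] and [0.990674]): 0.952719 × 0.990674 = 0.9438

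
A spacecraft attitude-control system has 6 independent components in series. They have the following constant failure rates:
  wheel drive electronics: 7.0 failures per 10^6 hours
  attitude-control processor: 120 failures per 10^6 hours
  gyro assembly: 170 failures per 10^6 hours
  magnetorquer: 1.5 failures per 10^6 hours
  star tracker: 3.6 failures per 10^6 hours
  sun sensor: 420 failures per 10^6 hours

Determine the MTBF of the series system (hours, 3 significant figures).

Series of exponential components: λ_sys = Σ λ_i
λ_sys = 0.0000070 + 0.00012 + 0.00017 + 0.0000015 + 0.0000036 + 0.00042 = 7.2210e-04 /h
MTBF = 1 / λ_sys = 1380 h

1380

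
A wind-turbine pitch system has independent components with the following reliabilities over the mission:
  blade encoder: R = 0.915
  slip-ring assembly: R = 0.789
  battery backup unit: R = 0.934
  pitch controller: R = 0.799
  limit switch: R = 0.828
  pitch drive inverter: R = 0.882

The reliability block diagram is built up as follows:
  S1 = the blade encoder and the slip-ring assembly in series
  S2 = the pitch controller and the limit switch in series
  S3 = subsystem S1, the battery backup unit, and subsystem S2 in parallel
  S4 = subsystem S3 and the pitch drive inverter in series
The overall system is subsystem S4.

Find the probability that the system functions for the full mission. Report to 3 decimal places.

Series (blade encoder and slip-ring assembly): 0.91500 × 0.78900 = 0.72194
Series (pitch controller and limit switch): 0.79900 × 0.82800 = 0.66157
Parallel ([0.72194], battery backup unit, and [0.66157]): 1 − (1 − 0.72194)(1 − 0.93400)(1 − 0.66157) = 0.99379
Series ([0.99379] and pitch drive inverter): 0.99379 × 0.88200 = 0.877

0.877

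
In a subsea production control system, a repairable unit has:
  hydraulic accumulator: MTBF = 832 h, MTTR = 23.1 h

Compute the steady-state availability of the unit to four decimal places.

0.9730

A(hydraulic accumulator) = MTBF/(MTBF+MTTR) = 832/(832+23.1) = 0.9730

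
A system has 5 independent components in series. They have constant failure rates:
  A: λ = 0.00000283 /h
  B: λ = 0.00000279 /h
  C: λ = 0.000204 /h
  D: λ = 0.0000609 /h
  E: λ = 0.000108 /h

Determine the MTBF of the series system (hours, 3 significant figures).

2640

Series of exponential components: λ_sys = Σ λ_i
λ_sys = 0.00000283 + 0.00000279 + 0.000204 + 0.0000609 + 0.000108 = 3.7852e-04 /h
MTBF = 1 / λ_sys = 2640 h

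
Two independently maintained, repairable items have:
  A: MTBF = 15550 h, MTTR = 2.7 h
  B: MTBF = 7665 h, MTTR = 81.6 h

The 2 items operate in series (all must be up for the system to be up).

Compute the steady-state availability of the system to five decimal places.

A(A) = MTBF/(MTBF+MTTR) = 15550/(15550+2.7) = 0.999826
A(B) = MTBF/(MTBF+MTTR) = 7665/(7665+81.6) = 0.989466
Series availability: 0.999826 × 0.989466 = 0.98929

0.98929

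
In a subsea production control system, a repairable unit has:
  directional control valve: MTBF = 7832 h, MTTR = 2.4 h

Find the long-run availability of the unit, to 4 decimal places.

A(directional control valve) = MTBF/(MTBF+MTTR) = 7832/(7832+2.4) = 0.9997

0.9997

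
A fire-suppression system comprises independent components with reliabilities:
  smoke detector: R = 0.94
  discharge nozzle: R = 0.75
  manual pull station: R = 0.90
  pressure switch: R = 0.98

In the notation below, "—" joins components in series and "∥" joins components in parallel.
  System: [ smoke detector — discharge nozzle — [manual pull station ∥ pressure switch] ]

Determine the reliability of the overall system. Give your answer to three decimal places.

Parallel (manual pull station and pressure switch): 1 − (1 − 0.90000)(1 − 0.98000) = 0.99800
Series (smoke detector, discharge nozzle, and [0.99800]): 0.94000 × 0.75000 × 0.99800 = 0.704

0.704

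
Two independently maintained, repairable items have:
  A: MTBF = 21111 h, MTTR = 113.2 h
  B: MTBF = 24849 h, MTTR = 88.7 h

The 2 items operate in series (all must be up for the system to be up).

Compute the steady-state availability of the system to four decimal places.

A(A) = MTBF/(MTBF+MTTR) = 21111/(21111+113.2) = 0.994666
A(B) = MTBF/(MTBF+MTTR) = 24849/(24849+88.7) = 0.996443
Series availability: 0.994666 × 0.996443 = 0.9911

0.9911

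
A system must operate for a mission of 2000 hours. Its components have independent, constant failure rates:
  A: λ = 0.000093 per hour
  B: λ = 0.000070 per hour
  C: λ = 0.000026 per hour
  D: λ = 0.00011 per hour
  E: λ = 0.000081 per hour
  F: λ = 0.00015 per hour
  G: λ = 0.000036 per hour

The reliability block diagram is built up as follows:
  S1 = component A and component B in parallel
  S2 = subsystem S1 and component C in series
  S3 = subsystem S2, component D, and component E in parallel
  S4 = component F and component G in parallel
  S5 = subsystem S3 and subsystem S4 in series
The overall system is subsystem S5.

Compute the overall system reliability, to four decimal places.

0.9799

R(A) = exp(−0.000093 × 2000) = 0.830274
R(B) = exp(−0.000070 × 2000) = 0.869358
R(C) = exp(−0.000026 × 2000) = 0.949329
R(D) = exp(−0.00011 × 2000) = 0.802519
R(E) = exp(−0.000081 × 2000) = 0.850441
R(F) = exp(−0.00015 × 2000) = 0.740818
R(G) = exp(−0.000036 × 2000) = 0.930531
Parallel (A and B): 1 − (1 − 0.830274)(1 − 0.869358) = 0.977827
Series ([0.977827] and C): 0.977827 × 0.949329 = 0.928280
Parallel ([0.928280], D, and E): 1 − (1 − 0.928280)(1 − 0.802519)(1 − 0.850441) = 0.997882
Parallel (F and G): 1 − (1 − 0.740818)(1 − 0.930531) = 0.981995
Series ([0.997882] and [0.981995]): 0.997882 × 0.981995 = 0.9799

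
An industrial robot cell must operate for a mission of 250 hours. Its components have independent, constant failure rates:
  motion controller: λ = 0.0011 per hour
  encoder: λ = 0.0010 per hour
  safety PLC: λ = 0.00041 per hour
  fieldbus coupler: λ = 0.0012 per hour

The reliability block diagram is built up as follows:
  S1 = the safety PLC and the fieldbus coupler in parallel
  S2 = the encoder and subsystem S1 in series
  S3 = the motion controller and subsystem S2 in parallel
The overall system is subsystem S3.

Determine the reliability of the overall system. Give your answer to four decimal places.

0.9421

R(motion controller) = exp(−0.0011 × 250) = 0.759572
R(encoder) = exp(−0.0010 × 250) = 0.778801
R(safety PLC) = exp(−0.00041 × 250) = 0.902578
R(fieldbus coupler) = exp(−0.0012 × 250) = 0.740818
Parallel (safety PLC and fieldbus coupler): 1 − (1 − 0.902578)(1 − 0.740818) = 0.974750
Series (encoder and [0.974750]): 0.778801 × 0.974750 = 0.759136
Parallel (motion controller and [0.759136]): 1 − (1 − 0.759572)(1 − 0.759136) = 0.9421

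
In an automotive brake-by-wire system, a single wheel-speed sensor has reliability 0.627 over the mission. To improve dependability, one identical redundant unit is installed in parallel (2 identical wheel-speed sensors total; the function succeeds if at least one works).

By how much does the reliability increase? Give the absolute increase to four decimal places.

0.2339

R_before = 0.627
R_after = 1 − (1 − 0.627)^2 = 0.8609
ΔR = 0.8609 − 0.627 = 0.2339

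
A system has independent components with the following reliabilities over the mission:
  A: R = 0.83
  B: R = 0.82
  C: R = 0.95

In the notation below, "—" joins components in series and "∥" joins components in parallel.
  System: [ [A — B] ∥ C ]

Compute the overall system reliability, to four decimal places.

0.9840

Series (A and B): 0.830000 × 0.820000 = 0.680600
Parallel ([0.680600] and C): 1 − (1 − 0.680600)(1 − 0.950000) = 0.9840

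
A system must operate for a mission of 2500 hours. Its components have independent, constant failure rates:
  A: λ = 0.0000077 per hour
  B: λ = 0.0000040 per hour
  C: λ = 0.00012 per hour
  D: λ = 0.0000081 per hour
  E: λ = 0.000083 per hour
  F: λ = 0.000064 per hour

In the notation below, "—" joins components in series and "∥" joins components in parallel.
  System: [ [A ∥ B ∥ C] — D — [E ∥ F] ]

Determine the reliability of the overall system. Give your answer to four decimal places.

0.9528

R(A) = exp(−0.0000077 × 2500) = 0.980934
R(B) = exp(−0.0000040 × 2500) = 0.990050
R(C) = exp(−0.00012 × 2500) = 0.740818
R(D) = exp(−0.0000081 × 2500) = 0.979954
R(E) = exp(−0.000083 × 2500) = 0.812613
R(F) = exp(−0.000064 × 2500) = 0.852144
Parallel (A, B, and C): 1 − (1 − 0.980934)(1 − 0.990050)(1 − 0.740818) = 0.999951
Parallel (E and F): 1 − (1 − 0.812613)(1 − 0.852144) = 0.972294
Series ([0.999951], D, and [0.972294]): 0.999951 × 0.979954 × 0.972294 = 0.9528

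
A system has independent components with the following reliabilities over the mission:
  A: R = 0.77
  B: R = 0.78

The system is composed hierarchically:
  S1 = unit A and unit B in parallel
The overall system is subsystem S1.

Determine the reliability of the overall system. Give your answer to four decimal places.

0.9494

Parallel (A and B): 1 − (1 − 0.770000)(1 − 0.780000) = 0.9494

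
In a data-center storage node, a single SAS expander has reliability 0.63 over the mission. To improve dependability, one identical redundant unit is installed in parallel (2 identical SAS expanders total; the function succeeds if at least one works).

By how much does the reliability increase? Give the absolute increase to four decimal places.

R_before = 0.63
R_after = 1 − (1 − 0.63)^2 = 0.8631
ΔR = 0.8631 − 0.63 = 0.2331

0.2331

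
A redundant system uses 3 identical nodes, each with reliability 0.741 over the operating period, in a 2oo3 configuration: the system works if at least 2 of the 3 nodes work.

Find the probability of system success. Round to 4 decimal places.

R = Σ_{i=2}^{3} C(3,i) p^i (1−p)^{3−i} with p = 0.741
C(3,2)·0.741^2·0.259^1 = 0.426636
C(3,3)·0.741^3·0.259^0 = 0.406869
Sum = 0.8335

0.8335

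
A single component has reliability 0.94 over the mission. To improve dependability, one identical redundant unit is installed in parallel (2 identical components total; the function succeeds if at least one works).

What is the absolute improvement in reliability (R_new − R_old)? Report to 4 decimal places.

0.0564

R_before = 0.94
R_after = 1 − (1 − 0.94)^2 = 0.9964
ΔR = 0.9964 − 0.94 = 0.0564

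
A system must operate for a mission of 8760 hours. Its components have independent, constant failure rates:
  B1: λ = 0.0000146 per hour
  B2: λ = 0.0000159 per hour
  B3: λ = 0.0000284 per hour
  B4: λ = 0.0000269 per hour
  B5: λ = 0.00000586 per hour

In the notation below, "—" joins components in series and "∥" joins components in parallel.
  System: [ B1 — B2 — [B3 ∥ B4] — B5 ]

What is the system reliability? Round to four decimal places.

R(B1) = exp(−0.0000146 × 8760) = 0.879945
R(B2) = exp(−0.0000159 × 8760) = 0.869981
R(B3) = exp(−0.0000284 × 8760) = 0.779748
R(B4) = exp(−0.0000269 × 8760) = 0.790062
R(B5) = exp(−0.00000586 × 8760) = 0.949962
Parallel (B3 and B4): 1 − (1 − 0.779748)(1 − 0.790062) = 0.953761
Series (B1, B2, [0.953761], and B5): 0.879945 × 0.869981 × 0.953761 × 0.949962 = 0.6936

0.6936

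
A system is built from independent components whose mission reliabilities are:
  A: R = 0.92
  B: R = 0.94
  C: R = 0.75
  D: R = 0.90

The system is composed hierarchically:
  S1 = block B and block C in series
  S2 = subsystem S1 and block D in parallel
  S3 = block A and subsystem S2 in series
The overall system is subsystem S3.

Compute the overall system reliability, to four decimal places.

Series (B and C): 0.940000 × 0.750000 = 0.705000
Parallel ([0.705000] and D): 1 − (1 − 0.705000)(1 − 0.900000) = 0.970500
Series (A and [0.970500]): 0.920000 × 0.970500 = 0.8929

0.8929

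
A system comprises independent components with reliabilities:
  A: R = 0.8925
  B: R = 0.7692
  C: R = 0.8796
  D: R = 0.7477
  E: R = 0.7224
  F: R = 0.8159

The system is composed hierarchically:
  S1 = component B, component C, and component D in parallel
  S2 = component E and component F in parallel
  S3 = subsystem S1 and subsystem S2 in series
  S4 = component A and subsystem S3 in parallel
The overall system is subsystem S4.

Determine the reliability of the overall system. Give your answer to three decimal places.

0.994

Parallel (B, C, and D): 1 − (1 − 0.76920)(1 − 0.87960)(1 − 0.74770) = 0.99299
Parallel (E and F): 1 − (1 − 0.72240)(1 − 0.81590) = 0.94889
Series ([0.99299] and [0.94889]): 0.99299 × 0.94889 = 0.94224
Parallel (A and [0.94224]): 1 − (1 − 0.89250)(1 − 0.94224) = 0.994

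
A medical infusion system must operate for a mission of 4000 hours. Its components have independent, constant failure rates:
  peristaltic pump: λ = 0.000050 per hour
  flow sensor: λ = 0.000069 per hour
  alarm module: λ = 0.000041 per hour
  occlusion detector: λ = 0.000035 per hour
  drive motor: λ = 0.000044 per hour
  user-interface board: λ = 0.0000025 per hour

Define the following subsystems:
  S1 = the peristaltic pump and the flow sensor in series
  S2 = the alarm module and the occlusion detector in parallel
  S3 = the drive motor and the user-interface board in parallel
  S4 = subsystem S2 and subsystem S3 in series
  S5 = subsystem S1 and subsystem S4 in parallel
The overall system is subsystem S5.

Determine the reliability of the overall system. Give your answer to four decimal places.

0.9919

R(peristaltic pump) = exp(−0.000050 × 4000) = 0.818731
R(flow sensor) = exp(−0.000069 × 4000) = 0.758813
R(alarm module) = exp(−0.000041 × 4000) = 0.848742
R(occlusion detector) = exp(−0.000035 × 4000) = 0.869358
R(drive motor) = exp(−0.000044 × 4000) = 0.838618
R(user-interface board) = exp(−0.0000025 × 4000) = 0.990050
Series (peristaltic pump and flow sensor): 0.818731 × 0.758813 = 0.621264
Parallel (alarm module and occlusion detector): 1 − (1 − 0.848742)(1 − 0.869358) = 0.980239
Parallel (drive motor and user-interface board): 1 − (1 − 0.838618)(1 − 0.990050) = 0.998394
Series ([0.980239] and [0.998394]): 0.980239 × 0.998394 = 0.978665
Parallel ([0.621264] and [0.978665]): 1 − (1 − 0.621264)(1 − 0.978665) = 0.9919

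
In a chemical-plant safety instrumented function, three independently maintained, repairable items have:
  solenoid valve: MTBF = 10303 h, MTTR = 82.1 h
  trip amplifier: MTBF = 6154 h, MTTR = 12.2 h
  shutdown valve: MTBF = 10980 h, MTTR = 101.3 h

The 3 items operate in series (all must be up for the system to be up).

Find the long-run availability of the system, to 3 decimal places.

0.981

A(solenoid valve) = MTBF/(MTBF+MTTR) = 10303/(10303+82.1) = 0.992094
A(trip amplifier) = MTBF/(MTBF+MTTR) = 6154/(6154+12.2) = 0.998021
A(shutdown valve) = MTBF/(MTBF+MTTR) = 10980/(10980+101.3) = 0.990858
Series availability: 0.992094 × 0.998021 × 0.990858 = 0.981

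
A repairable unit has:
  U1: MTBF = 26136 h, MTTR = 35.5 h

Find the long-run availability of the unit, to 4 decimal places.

0.9986

A(U1) = MTBF/(MTBF+MTTR) = 26136/(26136+35.5) = 0.9986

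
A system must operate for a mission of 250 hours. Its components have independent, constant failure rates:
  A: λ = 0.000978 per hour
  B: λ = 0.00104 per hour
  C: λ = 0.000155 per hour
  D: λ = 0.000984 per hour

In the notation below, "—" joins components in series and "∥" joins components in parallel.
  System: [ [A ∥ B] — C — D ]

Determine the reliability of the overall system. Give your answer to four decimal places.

R(A) = exp(−0.000978 × 250) = 0.783096
R(B) = exp(−0.00104 × 250) = 0.771052
R(C) = exp(−0.000155 × 250) = 0.961991
R(D) = exp(−0.000984 × 250) = 0.781922
Parallel (A and B): 1 − (1 − 0.783096)(1 − 0.771052) = 0.950340
Series ([0.950340], C, and D): 0.950340 × 0.961991 × 0.781922 = 0.7148

0.7148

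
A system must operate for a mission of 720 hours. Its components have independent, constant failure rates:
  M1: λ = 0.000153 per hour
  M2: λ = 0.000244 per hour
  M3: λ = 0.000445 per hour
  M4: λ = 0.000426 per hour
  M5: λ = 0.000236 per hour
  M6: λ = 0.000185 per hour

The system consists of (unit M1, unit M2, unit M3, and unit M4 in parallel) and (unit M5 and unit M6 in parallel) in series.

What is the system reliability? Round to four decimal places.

0.9793

R(M1) = exp(−0.000153 × 720) = 0.895691
R(M2) = exp(−0.000244 × 720) = 0.838886
R(M3) = exp(−0.000445 × 720) = 0.725859
R(M4) = exp(−0.000426 × 720) = 0.735857
R(M5) = exp(−0.000236 × 720) = 0.843732
R(M6) = exp(−0.000185 × 720) = 0.875290
Parallel (M1, M2, M3, and M4): 1 − (1 − 0.895691)(1 − 0.838886)(1 − 0.725859)(1 − 0.735857) = 0.998783
Parallel (M5 and M6): 1 − (1 − 0.843732)(1 − 0.875290) = 0.980512
Series ([0.998783] and [0.980512]): 0.998783 × 0.980512 = 0.9793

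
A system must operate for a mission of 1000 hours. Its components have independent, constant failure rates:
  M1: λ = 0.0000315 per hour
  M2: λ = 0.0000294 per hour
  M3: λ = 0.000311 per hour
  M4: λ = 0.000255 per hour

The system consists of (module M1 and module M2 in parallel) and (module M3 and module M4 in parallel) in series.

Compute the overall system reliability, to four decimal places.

0.9390

R(M1) = exp(−0.0000315 × 1000) = 0.968991
R(M2) = exp(−0.0000294 × 1000) = 0.971028
R(M3) = exp(−0.000311 × 1000) = 0.732714
R(M4) = exp(−0.000255 × 1000) = 0.774916
Parallel (M1 and M2): 1 − (1 − 0.968991)(1 − 0.971028) = 0.999102
Parallel (M3 and M4): 1 − (1 − 0.732714)(1 − 0.774916) = 0.939838
Series ([0.999102] and [0.939838]): 0.999102 × 0.939838 = 0.9390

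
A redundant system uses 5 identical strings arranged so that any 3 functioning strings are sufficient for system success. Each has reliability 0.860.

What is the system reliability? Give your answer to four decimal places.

0.9780

R = Σ_{i=3}^{5} C(5,i) p^i (1−p)^{5−i} with p = 0.860
C(5,3)·0.860^3·0.140^2 = 0.124667
C(5,4)·0.860^4·0.140^1 = 0.382906
C(5,5)·0.860^5·0.140^0 = 0.470427
Sum = 0.9780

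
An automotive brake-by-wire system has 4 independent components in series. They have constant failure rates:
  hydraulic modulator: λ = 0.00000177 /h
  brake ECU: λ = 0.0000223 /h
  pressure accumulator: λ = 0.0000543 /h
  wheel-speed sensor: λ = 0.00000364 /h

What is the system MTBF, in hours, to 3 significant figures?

Series of exponential components: λ_sys = Σ λ_i
λ_sys = 0.00000177 + 0.0000223 + 0.0000543 + 0.00000364 = 8.2010e-05 /h
MTBF = 1 / λ_sys = 12200 h

12200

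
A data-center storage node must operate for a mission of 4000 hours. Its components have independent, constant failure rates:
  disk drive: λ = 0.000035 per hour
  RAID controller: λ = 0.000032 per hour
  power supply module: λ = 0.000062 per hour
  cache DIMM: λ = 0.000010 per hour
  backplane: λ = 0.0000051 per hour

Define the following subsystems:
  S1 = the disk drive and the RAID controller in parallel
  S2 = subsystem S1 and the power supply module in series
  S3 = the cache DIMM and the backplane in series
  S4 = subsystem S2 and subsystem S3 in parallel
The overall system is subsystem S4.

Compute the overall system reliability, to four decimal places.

0.9864

R(disk drive) = exp(−0.000035 × 4000) = 0.869358
R(RAID controller) = exp(−0.000032 × 4000) = 0.879853
R(power supply module) = exp(−0.000062 × 4000) = 0.780360
R(cache DIMM) = exp(−0.000010 × 4000) = 0.960789
R(backplane) = exp(−0.0000051 × 4000) = 0.979807
Parallel (disk drive and RAID controller): 1 − (1 − 0.869358)(1 − 0.879853) = 0.984304
Series ([0.984304] and power supply module): 0.984304 × 0.780360 = 0.768111
Series (cache DIMM and backplane): 0.960789 × 0.979807 = 0.941388
Parallel ([0.768111] and [0.941388]): 1 − (1 − 0.768111)(1 − 0.941388) = 0.9864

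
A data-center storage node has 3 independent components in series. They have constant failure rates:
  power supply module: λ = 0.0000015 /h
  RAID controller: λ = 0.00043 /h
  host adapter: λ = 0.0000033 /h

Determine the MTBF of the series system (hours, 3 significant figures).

Series of exponential components: λ_sys = Σ λ_i
λ_sys = 0.0000015 + 0.00043 + 0.0000033 = 4.3480e-04 /h
MTBF = 1 / λ_sys = 2300 h

2300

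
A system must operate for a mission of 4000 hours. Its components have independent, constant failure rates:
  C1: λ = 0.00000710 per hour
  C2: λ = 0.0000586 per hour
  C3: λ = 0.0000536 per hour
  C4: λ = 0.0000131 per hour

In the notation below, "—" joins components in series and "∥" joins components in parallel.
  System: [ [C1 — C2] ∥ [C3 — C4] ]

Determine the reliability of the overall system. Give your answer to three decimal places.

R(C1) = exp(−0.00000710 × 4000) = 0.97200
R(C2) = exp(−0.0000586 × 4000) = 0.79105
R(C3) = exp(−0.0000536 × 4000) = 0.80703
R(C4) = exp(−0.0000131 × 4000) = 0.94895
Series (C1 and C2): 0.97200 × 0.79105 = 0.76890
Series (C3 and C4): 0.80703 × 0.94895 = 0.76583
Parallel ([0.76890] and [0.76583]): 1 − (1 − 0.76890)(1 − 0.76583) = 0.946

0.946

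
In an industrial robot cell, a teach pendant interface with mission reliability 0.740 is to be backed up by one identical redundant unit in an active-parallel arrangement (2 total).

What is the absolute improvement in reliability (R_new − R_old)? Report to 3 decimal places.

0.192

R_before = 0.740
R_after = 1 − (1 − 0.740)^2 = 0.932
ΔR = 0.932 − 0.740 = 0.192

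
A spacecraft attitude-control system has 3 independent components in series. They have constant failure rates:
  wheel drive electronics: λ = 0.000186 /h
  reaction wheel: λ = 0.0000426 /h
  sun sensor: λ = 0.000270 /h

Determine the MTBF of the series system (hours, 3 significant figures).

Series of exponential components: λ_sys = Σ λ_i
λ_sys = 0.000186 + 0.0000426 + 0.000270 = 4.9860e-04 /h
MTBF = 1 / λ_sys = 2010 h

2010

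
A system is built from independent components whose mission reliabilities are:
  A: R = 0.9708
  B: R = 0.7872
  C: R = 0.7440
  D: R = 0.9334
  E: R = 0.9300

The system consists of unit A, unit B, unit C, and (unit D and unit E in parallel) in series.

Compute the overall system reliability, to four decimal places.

0.5659

Parallel (D and E): 1 − (1 − 0.933400)(1 − 0.930000) = 0.995338
Series (A, B, C, and [0.995338]): 0.970800 × 0.787200 × 0.744000 × 0.995338 = 0.5659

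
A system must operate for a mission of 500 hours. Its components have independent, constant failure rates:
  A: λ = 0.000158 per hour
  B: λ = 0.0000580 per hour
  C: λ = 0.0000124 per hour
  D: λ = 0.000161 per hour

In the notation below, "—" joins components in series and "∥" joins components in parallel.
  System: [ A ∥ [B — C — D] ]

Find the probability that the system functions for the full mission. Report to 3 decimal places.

0.992

R(A) = exp(−0.000158 × 500) = 0.92404
R(B) = exp(−0.0000580 × 500) = 0.97142
R(C) = exp(−0.0000124 × 500) = 0.99382
R(D) = exp(−0.000161 × 500) = 0.92265
Series (B, C, and D): 0.97142 × 0.99382 × 0.92265 = 0.89074
Parallel (A and [0.89074]): 1 − (1 − 0.92404)(1 − 0.89074) = 0.992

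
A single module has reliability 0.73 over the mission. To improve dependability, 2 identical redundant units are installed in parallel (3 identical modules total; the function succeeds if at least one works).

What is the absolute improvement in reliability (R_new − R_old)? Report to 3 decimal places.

R_before = 0.73
R_after = 1 − (1 − 0.73)^3 = 0.980
ΔR = 0.980 − 0.73 = 0.250

0.250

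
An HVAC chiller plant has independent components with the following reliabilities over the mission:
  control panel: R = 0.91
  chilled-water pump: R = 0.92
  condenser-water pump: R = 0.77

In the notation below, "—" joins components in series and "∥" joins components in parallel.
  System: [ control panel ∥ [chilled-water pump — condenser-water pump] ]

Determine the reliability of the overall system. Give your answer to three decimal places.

Series (chilled-water pump and condenser-water pump): 0.92000 × 0.77000 = 0.70840
Parallel (control panel and [0.70840]): 1 − (1 − 0.91000)(1 − 0.70840) = 0.974

0.974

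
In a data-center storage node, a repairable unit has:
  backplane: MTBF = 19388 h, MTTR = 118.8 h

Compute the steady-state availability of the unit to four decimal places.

0.9939

A(backplane) = MTBF/(MTBF+MTTR) = 19388/(19388+118.8) = 0.9939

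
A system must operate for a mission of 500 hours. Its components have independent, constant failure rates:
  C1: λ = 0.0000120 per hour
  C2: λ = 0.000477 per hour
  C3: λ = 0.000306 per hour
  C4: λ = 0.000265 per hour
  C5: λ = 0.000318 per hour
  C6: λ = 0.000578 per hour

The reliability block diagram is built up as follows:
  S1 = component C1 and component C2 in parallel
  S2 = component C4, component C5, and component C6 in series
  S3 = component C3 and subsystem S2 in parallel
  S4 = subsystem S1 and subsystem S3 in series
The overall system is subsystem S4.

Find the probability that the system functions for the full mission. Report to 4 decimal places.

R(C1) = exp(−0.0000120 × 500) = 0.994018
R(C2) = exp(−0.000477 × 500) = 0.787809
R(C3) = exp(−0.000306 × 500) = 0.858130
R(C4) = exp(−0.000265 × 500) = 0.875903
R(C5) = exp(−0.000318 × 500) = 0.852996
R(C6) = exp(−0.000578 × 500) = 0.749012
Parallel (C1 and C2): 1 − (1 − 0.994018)(1 − 0.787809) = 0.998731
Series (C4, C5, and C6): 0.875903 × 0.852996 × 0.749012 = 0.559618
Parallel (C3 and [0.559618]): 1 − (1 − 0.858130)(1 − 0.559618) = 0.937523
Series ([0.998731] and [0.937523]): 0.998731 × 0.937523 = 0.9363

0.9363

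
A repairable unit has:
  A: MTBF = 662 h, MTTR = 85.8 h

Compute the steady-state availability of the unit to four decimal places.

A(A) = MTBF/(MTBF+MTTR) = 662/(662+85.8) = 0.8853

0.8853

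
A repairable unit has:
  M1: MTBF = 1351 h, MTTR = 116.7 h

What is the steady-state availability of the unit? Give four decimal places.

A(M1) = MTBF/(MTBF+MTTR) = 1351/(1351+116.7) = 0.9205

0.9205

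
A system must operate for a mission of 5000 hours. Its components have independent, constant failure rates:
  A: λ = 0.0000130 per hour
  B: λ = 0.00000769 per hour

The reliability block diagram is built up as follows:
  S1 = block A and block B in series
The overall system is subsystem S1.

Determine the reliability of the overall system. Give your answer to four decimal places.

0.9017

R(A) = exp(−0.0000130 × 5000) = 0.937067
R(B) = exp(−0.00000769 × 5000) = 0.962280
Series (A and B): 0.937067 × 0.962280 = 0.9017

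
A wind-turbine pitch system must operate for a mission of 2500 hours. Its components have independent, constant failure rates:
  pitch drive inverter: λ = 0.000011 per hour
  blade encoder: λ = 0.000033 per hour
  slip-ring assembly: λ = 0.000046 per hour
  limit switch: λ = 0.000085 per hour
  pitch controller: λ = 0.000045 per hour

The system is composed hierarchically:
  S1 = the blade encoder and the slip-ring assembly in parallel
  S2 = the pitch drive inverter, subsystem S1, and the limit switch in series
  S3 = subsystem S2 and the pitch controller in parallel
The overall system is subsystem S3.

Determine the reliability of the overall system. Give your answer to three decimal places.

0.977

R(pitch drive inverter) = exp(−0.000011 × 2500) = 0.97287
R(blade encoder) = exp(−0.000033 × 2500) = 0.92081
R(slip-ring assembly) = exp(−0.000046 × 2500) = 0.89137
R(limit switch) = exp(−0.000085 × 2500) = 0.80856
R(pitch controller) = exp(−0.000045 × 2500) = 0.89360
Parallel (blade encoder and slip-ring assembly): 1 − (1 − 0.92081)(1 − 0.89137) = 0.99140
Series (pitch drive inverter, [0.99140], and limit switch): 0.97287 × 0.99140 × 0.80856 = 0.77986
Parallel ([0.77986] and pitch controller): 1 − (1 − 0.77986)(1 − 0.89360) = 0.977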